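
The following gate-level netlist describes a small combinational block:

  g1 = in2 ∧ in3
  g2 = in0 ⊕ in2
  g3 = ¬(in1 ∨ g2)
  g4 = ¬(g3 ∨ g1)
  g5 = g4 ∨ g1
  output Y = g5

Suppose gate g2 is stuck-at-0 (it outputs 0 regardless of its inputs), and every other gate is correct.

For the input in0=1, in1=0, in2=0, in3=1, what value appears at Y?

Propagate with g2 forced: g1=0, g2=0 [stuck-at-0], g3=1, g4=0, g5=0.
So Y = 0. (Without the fault it would be 1.)

0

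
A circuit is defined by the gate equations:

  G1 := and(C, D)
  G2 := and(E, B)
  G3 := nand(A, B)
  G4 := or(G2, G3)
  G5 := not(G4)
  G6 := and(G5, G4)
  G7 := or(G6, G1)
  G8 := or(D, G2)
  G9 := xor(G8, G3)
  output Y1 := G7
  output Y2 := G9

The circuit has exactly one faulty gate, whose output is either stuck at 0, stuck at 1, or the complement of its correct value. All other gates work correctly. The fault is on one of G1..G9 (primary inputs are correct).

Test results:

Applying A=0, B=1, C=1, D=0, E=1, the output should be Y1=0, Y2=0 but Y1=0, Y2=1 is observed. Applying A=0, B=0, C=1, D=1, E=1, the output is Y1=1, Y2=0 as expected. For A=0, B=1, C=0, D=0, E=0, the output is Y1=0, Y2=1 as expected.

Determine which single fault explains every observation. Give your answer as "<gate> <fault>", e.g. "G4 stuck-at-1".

G2 stuck-at-0

Fault-free values for test 1 (A=0, B=1, C=1, D=0, E=1): G1=0, G2=1, G3=1, G4=1, G5=0, G6=0, G7=0, G8=1, G9=0, giving Y1=0, Y2=0. Observed Y1=0, Y2=1.
Test 1: faults giving observed Y1=0, Y2=1 are {G2 stuck-at-0, G2 inverted output, G3 stuck-at-0, G3 inverted output, G8 stuck-at-0, G8 inverted output, G9 stuck-at-1, G9 inverted output}.
Test 2 (A=0, B=0, C=1, D=1, E=1): fault-free G1=1, G2=0, G3=1, G4=1, G5=0, G6=0, G7=1, G8=1, G9=0 → Y1=1, Y2=0; observed Y1=1, Y2=0. Eliminates G3 stuck-at-0, G3 inverted output, G8 stuck-at-0, G8 inverted output, G9 stuck-at-1, G9 inverted output.
Test 3 (A=0, B=1, C=0, D=0, E=0): fault-free G1=0, G2=0, G3=1, G4=1, G5=0, G6=0, G7=0, G8=0, G9=1 → Y1=0, Y2=1; observed Y1=0, Y2=1. Eliminates G2 inverted output.
Only G2 stuck-at-0 is consistent with every test.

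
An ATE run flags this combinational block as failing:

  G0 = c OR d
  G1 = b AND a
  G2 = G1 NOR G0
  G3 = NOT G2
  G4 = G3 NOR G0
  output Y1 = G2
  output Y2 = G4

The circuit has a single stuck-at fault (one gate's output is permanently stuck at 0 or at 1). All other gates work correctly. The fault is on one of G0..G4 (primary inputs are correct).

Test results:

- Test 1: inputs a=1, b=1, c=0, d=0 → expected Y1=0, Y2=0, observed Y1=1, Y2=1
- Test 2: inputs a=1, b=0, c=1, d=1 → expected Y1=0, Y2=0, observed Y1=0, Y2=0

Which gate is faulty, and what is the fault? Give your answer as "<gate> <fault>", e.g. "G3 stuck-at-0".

G1 stuck-at-0

Fault-free values for test 1 (a=1, b=1, c=0, d=0): G0=0, G1=1, G2=0, G3=1, G4=0, giving Y1=0, Y2=0. Observed Y1=1, Y2=1.
Test 1: faults giving observed Y1=1, Y2=1 are {G1 stuck-at-0, G2 stuck-at-1}.
Test 2 (a=1, b=0, c=1, d=1): fault-free G0=1, G1=0, G2=0, G3=1, G4=0 → Y1=0, Y2=0; observed Y1=0, Y2=0. Eliminates G2 stuck-at-1.
Only G1 stuck-at-0 is consistent with every test.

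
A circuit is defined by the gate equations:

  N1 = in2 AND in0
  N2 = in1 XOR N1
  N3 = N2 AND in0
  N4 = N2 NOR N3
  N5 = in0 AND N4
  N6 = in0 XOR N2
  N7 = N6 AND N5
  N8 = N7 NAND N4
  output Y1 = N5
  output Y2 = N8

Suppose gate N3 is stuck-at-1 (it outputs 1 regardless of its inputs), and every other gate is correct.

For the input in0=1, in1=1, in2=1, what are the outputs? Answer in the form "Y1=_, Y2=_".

Propagate with N3 forced: N1=1, N2=0, N3=1 [stuck-at-1], N4=0, N5=0, N6=1, N7=0, N8=1.
So the outputs are Y1=0, Y2=1. (Without the fault they would be Y1=1, Y2=0.)

Y1=0, Y2=1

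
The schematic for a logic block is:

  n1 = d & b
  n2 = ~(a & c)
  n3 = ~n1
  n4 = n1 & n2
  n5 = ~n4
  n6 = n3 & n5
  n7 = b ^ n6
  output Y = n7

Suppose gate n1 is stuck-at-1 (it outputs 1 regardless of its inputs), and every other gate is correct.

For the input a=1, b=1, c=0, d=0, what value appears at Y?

1

Propagate with n1 forced: n1=1 [stuck-at-1], n2=1, n3=0, n4=1, n5=0, n6=0, n7=1.
So Y = 1. (Without the fault it would be 0.)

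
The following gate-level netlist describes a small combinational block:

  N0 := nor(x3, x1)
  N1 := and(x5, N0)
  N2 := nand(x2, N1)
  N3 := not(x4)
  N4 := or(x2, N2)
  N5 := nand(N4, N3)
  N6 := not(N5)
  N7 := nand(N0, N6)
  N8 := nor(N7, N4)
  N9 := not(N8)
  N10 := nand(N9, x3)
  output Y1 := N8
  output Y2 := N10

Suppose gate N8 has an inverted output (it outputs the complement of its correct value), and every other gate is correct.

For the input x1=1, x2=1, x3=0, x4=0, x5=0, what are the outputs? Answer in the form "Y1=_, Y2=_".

Propagate with N8 forced: N0=0, N1=0, N2=1, N3=1, N4=1, N5=0, N6=1, N7=1, N8=1 [inverted output], N9=0, N10=1.
So the outputs are Y1=1, Y2=1. (Without the fault they would be Y1=0, Y2=1.)

Y1=1, Y2=1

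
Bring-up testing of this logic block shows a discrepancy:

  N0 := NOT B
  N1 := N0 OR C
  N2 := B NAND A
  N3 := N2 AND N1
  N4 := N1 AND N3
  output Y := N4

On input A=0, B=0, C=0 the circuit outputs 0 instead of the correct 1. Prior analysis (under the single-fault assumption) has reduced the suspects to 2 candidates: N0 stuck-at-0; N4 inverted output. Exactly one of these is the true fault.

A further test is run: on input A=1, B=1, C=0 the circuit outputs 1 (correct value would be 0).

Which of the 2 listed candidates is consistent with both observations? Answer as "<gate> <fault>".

N4 inverted output

Evaluate each candidate on input A=1, B=1, C=0:
  N0 stuck-at-0: N0=0 [stuck-at-0], N1=0, N2=0, N3=0, N4=0 → 0 — eliminated
  N4 inverted output: N0=0, N1=0, N2=0, N3=0, N4=1 [inverted output] → 1 — matches
Only N4 inverted output reproduces the observed 1.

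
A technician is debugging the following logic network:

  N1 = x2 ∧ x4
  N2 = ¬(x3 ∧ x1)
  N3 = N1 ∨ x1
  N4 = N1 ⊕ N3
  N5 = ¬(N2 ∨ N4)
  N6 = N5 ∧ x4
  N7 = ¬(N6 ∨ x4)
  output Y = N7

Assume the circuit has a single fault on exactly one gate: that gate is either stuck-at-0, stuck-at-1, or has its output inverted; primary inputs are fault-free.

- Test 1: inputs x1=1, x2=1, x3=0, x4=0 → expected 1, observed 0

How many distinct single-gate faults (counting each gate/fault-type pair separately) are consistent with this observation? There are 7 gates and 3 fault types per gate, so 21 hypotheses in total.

Fault-free: N1=0, N2=1, N3=1, N4=1, N5=0, N6=0, N7=1 → 1. Observed 0.
  N1: none of the 3 fault types match ✗
  N2: none of the 3 fault types match ✗
  N3: none of the 3 fault types match ✗
  N4: none of the 3 fault types match ✗
  N5: none of the 3 fault types match ✗
  N6: stuck-at-1, inverted output ✓; others ✗
  N7: stuck-at-0, inverted output ✓; others ✗
Consistent faults: {N6 stuck-at-1, N6 inverted output, N7 stuck-at-0, N7 inverted output} — 4 in all.

4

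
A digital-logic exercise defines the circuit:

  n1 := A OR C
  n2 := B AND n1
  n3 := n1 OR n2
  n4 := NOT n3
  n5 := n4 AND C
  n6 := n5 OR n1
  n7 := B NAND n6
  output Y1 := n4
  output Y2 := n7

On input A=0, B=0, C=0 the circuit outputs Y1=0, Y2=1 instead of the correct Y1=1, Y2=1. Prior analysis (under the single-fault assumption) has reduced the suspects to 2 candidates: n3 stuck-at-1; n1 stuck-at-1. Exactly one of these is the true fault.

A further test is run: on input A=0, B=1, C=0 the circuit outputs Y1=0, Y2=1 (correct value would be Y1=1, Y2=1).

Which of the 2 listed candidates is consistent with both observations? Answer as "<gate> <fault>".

n3 stuck-at-1

Evaluate each candidate on input A=0, B=1, C=0:
  n3 stuck-at-1: n1=0, n2=0, n3=1 [stuck-at-1], n4=0, n5=0, n6=0, n7=1 → Y1=0, Y2=1 — matches
  n1 stuck-at-1: n1=1 [stuck-at-1], n2=1, n3=1, n4=0, n5=0, n6=1, n7=0 → Y1=0, Y2=0 — eliminated
Only n3 stuck-at-1 reproduces the observed Y1=0, Y2=1.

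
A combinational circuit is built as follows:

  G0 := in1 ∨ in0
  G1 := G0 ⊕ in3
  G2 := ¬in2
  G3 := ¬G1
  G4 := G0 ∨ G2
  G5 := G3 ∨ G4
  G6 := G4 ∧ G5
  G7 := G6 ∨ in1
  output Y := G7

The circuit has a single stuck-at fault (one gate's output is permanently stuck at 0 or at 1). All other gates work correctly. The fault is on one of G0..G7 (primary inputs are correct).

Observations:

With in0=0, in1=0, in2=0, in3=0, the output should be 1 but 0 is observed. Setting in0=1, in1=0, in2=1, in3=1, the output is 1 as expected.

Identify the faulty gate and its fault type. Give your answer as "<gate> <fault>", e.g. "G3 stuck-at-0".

G2 stuck-at-0

Fault-free values for test 1 (in0=0, in1=0, in2=0, in3=0): G0=0, G1=0, G2=1, G3=1, G4=1, G5=1, G6=1, G7=1, giving Y=1. Observed 0.
Test 1: faults giving observed 0 are {G2 stuck-at-0, G4 stuck-at-0, G5 stuck-at-0, G6 stuck-at-0, G7 stuck-at-0}.
Test 2 (in0=1, in1=0, in2=1, in3=1): fault-free G0=1, G1=0, G2=0, G3=1, G4=1, G5=1, G6=1, G7=1 → 1; observed 1. Eliminates G4 stuck-at-0, G5 stuck-at-0, G6 stuck-at-0, G7 stuck-at-0.
Only G2 stuck-at-0 is consistent with every test.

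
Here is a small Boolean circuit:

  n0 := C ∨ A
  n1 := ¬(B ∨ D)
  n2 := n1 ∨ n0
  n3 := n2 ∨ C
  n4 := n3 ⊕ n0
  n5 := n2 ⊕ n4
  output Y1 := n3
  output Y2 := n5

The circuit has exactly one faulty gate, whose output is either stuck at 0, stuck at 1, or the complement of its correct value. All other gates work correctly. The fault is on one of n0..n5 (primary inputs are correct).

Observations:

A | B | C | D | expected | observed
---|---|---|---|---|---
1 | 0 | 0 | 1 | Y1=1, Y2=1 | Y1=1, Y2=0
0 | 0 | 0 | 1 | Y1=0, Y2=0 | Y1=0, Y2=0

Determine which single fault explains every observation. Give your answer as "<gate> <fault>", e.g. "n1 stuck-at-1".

n5 stuck-at-0

Fault-free values for test 1 (A=1, B=0, C=0, D=1): n0=1, n1=0, n2=1, n3=1, n4=0, n5=1, giving Y1=1, Y2=1. Observed Y1=1, Y2=0.
Test 1: faults giving observed Y1=1, Y2=0 are {n4 stuck-at-1, n4 inverted output, n5 stuck-at-0, n5 inverted output}.
Test 2 (A=0, B=0, C=0, D=1): fault-free n0=0, n1=0, n2=0, n3=0, n4=0, n5=0 → Y1=0, Y2=0; observed Y1=0, Y2=0. Eliminates n4 stuck-at-1, n4 inverted output, n5 inverted output.
Only n5 stuck-at-0 is consistent with every test.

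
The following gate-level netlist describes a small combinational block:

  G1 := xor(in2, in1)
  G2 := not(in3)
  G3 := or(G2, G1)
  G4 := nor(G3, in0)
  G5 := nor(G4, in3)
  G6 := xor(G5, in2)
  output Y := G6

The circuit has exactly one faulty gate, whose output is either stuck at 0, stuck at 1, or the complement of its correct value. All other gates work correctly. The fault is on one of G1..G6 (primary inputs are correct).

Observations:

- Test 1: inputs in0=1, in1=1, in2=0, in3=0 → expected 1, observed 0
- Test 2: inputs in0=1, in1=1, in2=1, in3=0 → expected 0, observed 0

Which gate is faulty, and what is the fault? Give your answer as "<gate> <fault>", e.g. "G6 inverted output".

Fault-free values for test 1 (in0=1, in1=1, in2=0, in3=0): G1=1, G2=1, G3=1, G4=0, G5=1, G6=1, giving Y=1. Observed 0.
Test 1: faults giving observed 0 are {G4 stuck-at-1, G4 inverted output, G5 stuck-at-0, G5 inverted output, G6 stuck-at-0, G6 inverted output}.
Test 2 (in0=1, in1=1, in2=1, in3=0): fault-free G1=0, G2=1, G3=1, G4=0, G5=1, G6=0 → 0; observed 0. Eliminates G4 stuck-at-1, G4 inverted output, G5 stuck-at-0, G5 inverted output, G6 inverted output.
Only G6 stuck-at-0 is consistent with every test.

G6 stuck-at-0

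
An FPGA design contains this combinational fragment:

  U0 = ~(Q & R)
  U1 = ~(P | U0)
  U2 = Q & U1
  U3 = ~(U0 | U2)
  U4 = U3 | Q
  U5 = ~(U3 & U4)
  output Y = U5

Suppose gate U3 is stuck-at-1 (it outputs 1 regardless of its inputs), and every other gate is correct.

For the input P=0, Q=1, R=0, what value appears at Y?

Propagate with U3 forced: U0=1, U1=0, U2=0, U3=1 [stuck-at-1], U4=1, U5=0.
So Y = 0. (Without the fault it would be 1.)

0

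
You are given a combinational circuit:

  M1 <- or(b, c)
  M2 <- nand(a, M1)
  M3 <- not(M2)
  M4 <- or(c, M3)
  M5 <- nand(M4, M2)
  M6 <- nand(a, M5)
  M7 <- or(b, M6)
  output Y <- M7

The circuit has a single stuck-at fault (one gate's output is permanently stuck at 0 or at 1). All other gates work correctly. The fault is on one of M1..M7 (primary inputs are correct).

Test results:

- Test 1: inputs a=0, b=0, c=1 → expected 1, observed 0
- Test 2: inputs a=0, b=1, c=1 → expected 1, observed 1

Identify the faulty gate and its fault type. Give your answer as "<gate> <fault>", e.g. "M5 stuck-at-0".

Fault-free values for test 1 (a=0, b=0, c=1): M1=1, M2=1, M3=0, M4=1, M5=0, M6=1, M7=1, giving Y=1. Observed 0.
Test 1: faults giving observed 0 are {M6 stuck-at-0, M7 stuck-at-0}.
Test 2 (a=0, b=1, c=1): fault-free M1=1, M2=1, M3=0, M4=1, M5=0, M6=1, M7=1 → 1; observed 1. Eliminates M7 stuck-at-0.
Only M6 stuck-at-0 is consistent with every test.

M6 stuck-at-0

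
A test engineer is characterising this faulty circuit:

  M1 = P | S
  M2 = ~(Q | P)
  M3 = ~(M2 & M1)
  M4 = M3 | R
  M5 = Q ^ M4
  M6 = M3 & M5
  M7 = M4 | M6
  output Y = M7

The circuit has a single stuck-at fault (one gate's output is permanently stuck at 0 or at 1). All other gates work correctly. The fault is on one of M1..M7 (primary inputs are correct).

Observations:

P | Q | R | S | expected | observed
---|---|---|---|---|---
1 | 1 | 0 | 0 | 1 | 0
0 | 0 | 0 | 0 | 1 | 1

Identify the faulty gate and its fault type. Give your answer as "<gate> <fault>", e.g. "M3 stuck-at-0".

Fault-free values for test 1 (P=1, Q=1, R=0, S=0): M1=1, M2=0, M3=1, M4=1, M5=0, M6=0, M7=1, giving Y=1. Observed 0.
Test 1: faults giving observed 0 are {M2 stuck-at-1, M3 stuck-at-0, M7 stuck-at-0}.
Test 2 (P=0, Q=0, R=0, S=0): fault-free M1=0, M2=1, M3=1, M4=1, M5=1, M6=1, M7=1 → 1; observed 1. Eliminates M3 stuck-at-0, M7 stuck-at-0.
Only M2 stuck-at-1 is consistent with every test.

M2 stuck-at-1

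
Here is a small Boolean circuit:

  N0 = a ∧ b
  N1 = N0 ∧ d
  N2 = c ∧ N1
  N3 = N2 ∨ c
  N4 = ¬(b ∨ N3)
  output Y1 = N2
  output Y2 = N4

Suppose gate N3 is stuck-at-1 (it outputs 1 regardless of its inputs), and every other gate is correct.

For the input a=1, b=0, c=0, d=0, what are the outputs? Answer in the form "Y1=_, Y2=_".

Y1=0, Y2=0

Propagate with N3 forced: N0=0, N1=0, N2=0, N3=1 [stuck-at-1], N4=0.
So the outputs are Y1=0, Y2=0. (Without the fault they would be Y1=0, Y2=1.)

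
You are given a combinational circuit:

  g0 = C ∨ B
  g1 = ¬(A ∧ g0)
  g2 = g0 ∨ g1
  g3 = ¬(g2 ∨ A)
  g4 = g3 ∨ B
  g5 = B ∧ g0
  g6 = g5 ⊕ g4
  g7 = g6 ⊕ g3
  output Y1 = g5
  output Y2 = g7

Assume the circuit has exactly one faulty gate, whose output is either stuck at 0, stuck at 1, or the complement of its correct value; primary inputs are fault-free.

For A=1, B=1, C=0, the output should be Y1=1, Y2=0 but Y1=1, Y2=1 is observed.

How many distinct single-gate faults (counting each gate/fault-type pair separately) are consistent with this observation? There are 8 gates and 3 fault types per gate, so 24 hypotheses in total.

Fault-free: g0=1, g1=0, g2=1, g3=0, g4=1, g5=1, g6=0, g7=0 → Y1=1, Y2=0. Observed Y1=1, Y2=1.
  g0: none of the 3 fault types match ✗
  g1: none of the 3 fault types match ✗
  g2: none of the 3 fault types match ✗
  g3: stuck-at-1, inverted output ✓; others ✗
  g4: stuck-at-0, inverted output ✓; others ✗
  g5: none of the 3 fault types match ✗
  g6: stuck-at-1, inverted output ✓; others ✗
  g7: stuck-at-1, inverted output ✓; others ✗
Consistent faults: {g3 stuck-at-1, g3 inverted output, g4 stuck-at-0, g4 inverted output, g6 stuck-at-1, g6 inverted output, g7 stuck-at-1, g7 inverted output} — 8 in all.

8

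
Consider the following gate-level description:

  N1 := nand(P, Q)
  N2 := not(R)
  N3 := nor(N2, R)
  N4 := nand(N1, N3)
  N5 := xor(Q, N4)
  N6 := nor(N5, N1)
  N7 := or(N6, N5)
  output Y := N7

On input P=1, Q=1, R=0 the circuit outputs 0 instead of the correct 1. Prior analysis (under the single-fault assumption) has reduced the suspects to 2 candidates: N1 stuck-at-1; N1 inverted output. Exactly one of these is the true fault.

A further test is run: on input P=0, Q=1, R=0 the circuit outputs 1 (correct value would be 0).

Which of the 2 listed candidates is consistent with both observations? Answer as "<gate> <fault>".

Evaluate each candidate on input P=0, Q=1, R=0:
  N1 stuck-at-1: N1=1 [stuck-at-1], N2=1, N3=0, N4=1, N5=0, N6=0, N7=0 → 0 — eliminated
  N1 inverted output: N1=0 [inverted output], N2=1, N3=0, N4=1, N5=0, N6=1, N7=1 → 1 — matches
Only N1 inverted output reproduces the observed 1.

N1 inverted output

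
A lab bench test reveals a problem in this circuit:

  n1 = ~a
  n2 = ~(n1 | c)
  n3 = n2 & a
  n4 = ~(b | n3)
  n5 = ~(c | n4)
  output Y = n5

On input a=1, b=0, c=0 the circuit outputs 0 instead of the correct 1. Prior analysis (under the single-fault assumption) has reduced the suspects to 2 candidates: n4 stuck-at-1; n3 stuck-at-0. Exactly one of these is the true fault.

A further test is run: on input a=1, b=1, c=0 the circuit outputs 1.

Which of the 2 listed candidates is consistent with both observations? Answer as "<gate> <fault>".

Evaluate each candidate on input a=1, b=1, c=0:
  n4 stuck-at-1: n1=0, n2=1, n3=1, n4=1 [stuck-at-1], n5=0 → 0 — eliminated
  n3 stuck-at-0: n1=0, n2=1, n3=0 [stuck-at-0], n4=0, n5=1 → 1 — matches
Only n3 stuck-at-0 reproduces the observed 1.

n3 stuck-at-0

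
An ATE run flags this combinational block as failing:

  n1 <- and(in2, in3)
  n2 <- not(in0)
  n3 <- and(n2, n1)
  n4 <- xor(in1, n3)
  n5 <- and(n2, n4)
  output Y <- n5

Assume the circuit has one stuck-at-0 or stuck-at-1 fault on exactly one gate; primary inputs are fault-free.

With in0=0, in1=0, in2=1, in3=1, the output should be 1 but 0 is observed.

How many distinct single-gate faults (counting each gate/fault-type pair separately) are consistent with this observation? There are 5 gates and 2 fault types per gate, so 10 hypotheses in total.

Fault-free: n1=1, n2=1, n3=1, n4=1, n5=1 → 1. Observed 0.
  n1 stuck-at-0: output 0 ✓
  n1 stuck-at-1: output 1 ✗
  n2 stuck-at-0: output 0 ✓
  n2 stuck-at-1: output 1 ✗
  n3 stuck-at-0: output 0 ✓
  n3 stuck-at-1: output 1 ✗
  n4 stuck-at-0: output 0 ✓
  n4 stuck-at-1: output 1 ✗
  n5 stuck-at-0: output 0 ✓
  n5 stuck-at-1: output 1 ✗
Consistent faults: {n1 stuck-at-0, n2 stuck-at-0, n3 stuck-at-0, n4 stuck-at-0, n5 stuck-at-0} — 5 in all.

5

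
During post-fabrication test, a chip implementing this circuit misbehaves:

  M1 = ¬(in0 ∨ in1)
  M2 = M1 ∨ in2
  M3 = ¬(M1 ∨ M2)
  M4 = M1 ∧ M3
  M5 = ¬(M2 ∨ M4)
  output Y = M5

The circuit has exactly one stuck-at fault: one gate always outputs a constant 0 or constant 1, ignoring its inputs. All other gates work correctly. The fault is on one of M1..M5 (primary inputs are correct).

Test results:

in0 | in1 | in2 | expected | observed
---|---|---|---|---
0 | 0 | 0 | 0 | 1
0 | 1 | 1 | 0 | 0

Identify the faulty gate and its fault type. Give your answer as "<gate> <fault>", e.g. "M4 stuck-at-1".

Fault-free values for test 1 (in0=0, in1=0, in2=0): M1=1, M2=1, M3=0, M4=0, M5=0, giving Y=0. Observed 1.
Test 1: faults giving observed 1 are {M1 stuck-at-0, M2 stuck-at-0, M5 stuck-at-1}.
Test 2 (in0=0, in1=1, in2=1): fault-free M1=0, M2=1, M3=0, M4=0, M5=0 → 0; observed 0. Eliminates M2 stuck-at-0, M5 stuck-at-1.
Only M1 stuck-at-0 is consistent with every test.

M1 stuck-at-0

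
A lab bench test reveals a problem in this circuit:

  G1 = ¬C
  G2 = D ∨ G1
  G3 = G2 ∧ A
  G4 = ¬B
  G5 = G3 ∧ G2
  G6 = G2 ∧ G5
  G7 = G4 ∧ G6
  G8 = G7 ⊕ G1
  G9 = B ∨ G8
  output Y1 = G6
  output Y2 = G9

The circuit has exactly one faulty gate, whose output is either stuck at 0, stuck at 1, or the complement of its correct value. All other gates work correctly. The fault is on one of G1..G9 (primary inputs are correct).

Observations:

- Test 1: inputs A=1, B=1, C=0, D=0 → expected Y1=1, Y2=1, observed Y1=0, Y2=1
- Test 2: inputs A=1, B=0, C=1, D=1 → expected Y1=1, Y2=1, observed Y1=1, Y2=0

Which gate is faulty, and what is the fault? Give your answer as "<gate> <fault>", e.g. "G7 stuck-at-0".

G1 inverted output

Fault-free values for test 1 (A=1, B=1, C=0, D=0): G1=1, G2=1, G3=1, G4=0, G5=1, G6=1, G7=0, G8=1, G9=1, giving Y1=1, Y2=1. Observed Y1=0, Y2=1.
Test 1: faults giving observed Y1=0, Y2=1 are {G1 stuck-at-0, G1 inverted output, G2 stuck-at-0, G2 inverted output, G3 stuck-at-0, G3 inverted output, G5 stuck-at-0, G5 inverted output, G6 stuck-at-0, G6 inverted output}.
Test 2 (A=1, B=0, C=1, D=1): fault-free G1=0, G2=1, G3=1, G4=1, G5=1, G6=1, G7=1, G8=1, G9=1 → Y1=1, Y2=1; observed Y1=1, Y2=0. Eliminates G1 stuck-at-0, G2 stuck-at-0, G2 inverted output, G3 stuck-at-0, G3 inverted output, G5 stuck-at-0, G5 inverted output, G6 stuck-at-0, G6 inverted output.
Only G1 inverted output is consistent with every test.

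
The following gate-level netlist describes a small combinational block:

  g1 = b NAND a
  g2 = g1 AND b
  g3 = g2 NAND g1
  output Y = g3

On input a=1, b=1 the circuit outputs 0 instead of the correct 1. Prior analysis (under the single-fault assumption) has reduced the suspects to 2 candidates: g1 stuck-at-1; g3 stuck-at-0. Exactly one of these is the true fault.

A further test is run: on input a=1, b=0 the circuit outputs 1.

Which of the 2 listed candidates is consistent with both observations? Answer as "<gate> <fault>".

Evaluate each candidate on input a=1, b=0:
  g1 stuck-at-1: g1=1 [stuck-at-1], g2=0, g3=1 → 1 — matches
  g3 stuck-at-0: g1=1, g2=0, g3=0 [stuck-at-0] → 0 — eliminated
Only g1 stuck-at-1 reproduces the observed 1.

g1 stuck-at-1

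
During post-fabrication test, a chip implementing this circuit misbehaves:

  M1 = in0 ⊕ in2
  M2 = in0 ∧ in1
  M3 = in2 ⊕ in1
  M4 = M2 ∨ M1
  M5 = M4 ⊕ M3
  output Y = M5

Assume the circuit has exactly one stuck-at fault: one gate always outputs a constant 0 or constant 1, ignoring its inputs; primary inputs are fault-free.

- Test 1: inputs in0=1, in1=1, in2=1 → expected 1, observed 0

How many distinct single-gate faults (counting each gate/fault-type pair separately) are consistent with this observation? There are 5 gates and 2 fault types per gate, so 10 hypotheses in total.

Fault-free: M1=0, M2=1, M3=0, M4=1, M5=1 → 1. Observed 0.
  M1 stuck-at-0: output 1 ✗
  M1 stuck-at-1: output 1 ✗
  M2 stuck-at-0: output 0 ✓
  M2 stuck-at-1: output 1 ✗
  M3 stuck-at-0: output 1 ✗
  M3 stuck-at-1: output 0 ✓
  M4 stuck-at-0: output 0 ✓
  M4 stuck-at-1: output 1 ✗
  M5 stuck-at-0: output 0 ✓
  M5 stuck-at-1: output 1 ✗
Consistent faults: {M2 stuck-at-0, M3 stuck-at-1, M4 stuck-at-0, M5 stuck-at-0} — 4 in all.

4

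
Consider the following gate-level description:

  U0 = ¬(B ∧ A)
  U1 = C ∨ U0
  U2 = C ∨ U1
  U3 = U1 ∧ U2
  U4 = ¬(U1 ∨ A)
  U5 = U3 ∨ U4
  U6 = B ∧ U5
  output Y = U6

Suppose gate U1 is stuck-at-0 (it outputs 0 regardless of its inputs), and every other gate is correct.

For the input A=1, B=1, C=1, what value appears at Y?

0

Propagate with U1 forced: U0=0, U1=0 [stuck-at-0], U2=1, U3=0, U4=0, U5=0, U6=0.
So Y = 0. (Without the fault it would be 1.)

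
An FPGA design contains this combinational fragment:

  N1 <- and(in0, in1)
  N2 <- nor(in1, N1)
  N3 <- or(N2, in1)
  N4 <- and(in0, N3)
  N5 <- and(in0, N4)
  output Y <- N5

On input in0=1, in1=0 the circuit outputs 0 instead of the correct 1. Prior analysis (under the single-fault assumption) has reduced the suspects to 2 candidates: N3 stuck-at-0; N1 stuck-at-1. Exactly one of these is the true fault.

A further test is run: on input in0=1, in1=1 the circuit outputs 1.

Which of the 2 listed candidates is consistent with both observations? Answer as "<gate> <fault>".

N1 stuck-at-1

Evaluate each candidate on input in0=1, in1=1:
  N3 stuck-at-0: N1=1, N2=0, N3=0 [stuck-at-0], N4=0, N5=0 → 0 — eliminated
  N1 stuck-at-1: N1=1 [stuck-at-1], N2=0, N3=1, N4=1, N5=1 → 1 — matches
Only N1 stuck-at-1 reproduces the observed 1.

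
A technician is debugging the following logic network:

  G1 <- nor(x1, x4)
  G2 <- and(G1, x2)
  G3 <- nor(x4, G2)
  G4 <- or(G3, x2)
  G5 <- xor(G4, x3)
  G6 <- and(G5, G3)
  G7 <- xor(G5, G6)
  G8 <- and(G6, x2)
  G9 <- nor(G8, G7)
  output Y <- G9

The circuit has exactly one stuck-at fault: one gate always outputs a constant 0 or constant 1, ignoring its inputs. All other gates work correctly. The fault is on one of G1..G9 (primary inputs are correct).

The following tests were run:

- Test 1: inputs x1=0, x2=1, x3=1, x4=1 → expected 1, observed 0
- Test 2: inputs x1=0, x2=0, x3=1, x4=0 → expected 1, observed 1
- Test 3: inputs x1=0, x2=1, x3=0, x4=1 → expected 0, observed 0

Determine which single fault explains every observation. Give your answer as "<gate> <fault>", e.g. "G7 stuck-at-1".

Fault-free values for test 1 (x1=0, x2=1, x3=1, x4=1): G1=0, G2=0, G3=0, G4=1, G5=0, G6=0, G7=0, G8=0, G9=1, giving Y=1. Observed 0.
Test 1: faults giving observed 0 are {G4 stuck-at-0, G5 stuck-at-1, G6 stuck-at-1, G7 stuck-at-1, G8 stuck-at-1, G9 stuck-at-0}.
Test 2 (x1=0, x2=0, x3=1, x4=0): fault-free G1=1, G2=0, G3=1, G4=1, G5=0, G6=0, G7=0, G8=0, G9=1 → 1; observed 1. Eliminates G6 stuck-at-1, G7 stuck-at-1, G8 stuck-at-1, G9 stuck-at-0.
Test 3 (x1=0, x2=1, x3=0, x4=1): fault-free G1=0, G2=0, G3=0, G4=1, G5=1, G6=0, G7=1, G8=0, G9=0 → 0; observed 0. Eliminates G4 stuck-at-0.
Only G5 stuck-at-1 is consistent with every test.

G5 stuck-at-1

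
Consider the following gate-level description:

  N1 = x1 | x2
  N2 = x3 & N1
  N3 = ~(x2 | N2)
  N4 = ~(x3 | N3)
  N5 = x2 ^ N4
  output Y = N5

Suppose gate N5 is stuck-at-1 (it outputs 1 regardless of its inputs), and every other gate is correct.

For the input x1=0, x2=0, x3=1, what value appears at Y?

Propagate with N5 forced: N1=0, N2=0, N3=1, N4=0, N5=1 [stuck-at-1].
So Y = 1. (Without the fault it would be 0.)

1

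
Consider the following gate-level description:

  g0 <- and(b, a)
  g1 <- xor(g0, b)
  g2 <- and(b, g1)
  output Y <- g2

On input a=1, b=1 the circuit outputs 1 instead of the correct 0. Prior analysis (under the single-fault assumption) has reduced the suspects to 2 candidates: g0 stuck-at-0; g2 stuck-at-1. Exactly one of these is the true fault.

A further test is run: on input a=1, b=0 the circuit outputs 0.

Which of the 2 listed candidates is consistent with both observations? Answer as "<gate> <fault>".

Evaluate each candidate on input a=1, b=0:
  g0 stuck-at-0: g0=0 [stuck-at-0], g1=0, g2=0 → 0 — matches
  g2 stuck-at-1: g0=0, g1=0, g2=1 [stuck-at-1] → 1 — eliminated
Only g0 stuck-at-0 reproduces the observed 0.

g0 stuck-at-0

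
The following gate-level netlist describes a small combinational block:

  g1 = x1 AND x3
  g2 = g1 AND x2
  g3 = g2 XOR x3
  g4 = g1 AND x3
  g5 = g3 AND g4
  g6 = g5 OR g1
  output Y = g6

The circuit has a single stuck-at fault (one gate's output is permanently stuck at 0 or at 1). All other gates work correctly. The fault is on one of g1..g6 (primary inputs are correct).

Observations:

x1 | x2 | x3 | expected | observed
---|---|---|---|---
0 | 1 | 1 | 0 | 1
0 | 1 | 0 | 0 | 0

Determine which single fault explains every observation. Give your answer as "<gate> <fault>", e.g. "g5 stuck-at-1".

g4 stuck-at-1

Fault-free values for test 1 (x1=0, x2=1, x3=1): g1=0, g2=0, g3=1, g4=0, g5=0, g6=0, giving Y=0. Observed 1.
Test 1: faults giving observed 1 are {g1 stuck-at-1, g4 stuck-at-1, g5 stuck-at-1, g6 stuck-at-1}.
Test 2 (x1=0, x2=1, x3=0): fault-free g1=0, g2=0, g3=0, g4=0, g5=0, g6=0 → 0; observed 0. Eliminates g1 stuck-at-1, g5 stuck-at-1, g6 stuck-at-1.
Only g4 stuck-at-1 is consistent with every test.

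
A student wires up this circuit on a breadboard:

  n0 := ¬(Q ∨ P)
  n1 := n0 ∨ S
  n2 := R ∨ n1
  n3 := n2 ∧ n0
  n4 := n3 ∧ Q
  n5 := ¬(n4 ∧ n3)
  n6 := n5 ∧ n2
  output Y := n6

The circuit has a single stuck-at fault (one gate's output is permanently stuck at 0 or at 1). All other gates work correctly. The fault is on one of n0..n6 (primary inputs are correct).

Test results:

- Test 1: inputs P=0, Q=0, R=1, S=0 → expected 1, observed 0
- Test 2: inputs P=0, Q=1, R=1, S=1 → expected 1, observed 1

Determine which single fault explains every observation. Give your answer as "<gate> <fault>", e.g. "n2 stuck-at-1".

Fault-free values for test 1 (P=0, Q=0, R=1, S=0): n0=1, n1=1, n2=1, n3=1, n4=0, n5=1, n6=1, giving Y=1. Observed 0.
Test 1: faults giving observed 0 are {n2 stuck-at-0, n4 stuck-at-1, n5 stuck-at-0, n6 stuck-at-0}.
Test 2 (P=0, Q=1, R=1, S=1): fault-free n0=0, n1=1, n2=1, n3=0, n4=0, n5=1, n6=1 → 1; observed 1. Eliminates n2 stuck-at-0, n5 stuck-at-0, n6 stuck-at-0.
Only n4 stuck-at-1 is consistent with every test.

n4 stuck-at-1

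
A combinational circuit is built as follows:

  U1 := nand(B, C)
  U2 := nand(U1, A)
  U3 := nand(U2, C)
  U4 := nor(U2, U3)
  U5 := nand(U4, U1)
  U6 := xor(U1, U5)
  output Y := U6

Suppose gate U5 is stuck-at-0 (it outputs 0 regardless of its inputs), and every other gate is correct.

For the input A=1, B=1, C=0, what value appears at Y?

1

Propagate with U5 forced: U1=1, U2=0, U3=1, U4=0, U5=0 [stuck-at-0], U6=1.
So Y = 1. (Without the fault it would be 0.)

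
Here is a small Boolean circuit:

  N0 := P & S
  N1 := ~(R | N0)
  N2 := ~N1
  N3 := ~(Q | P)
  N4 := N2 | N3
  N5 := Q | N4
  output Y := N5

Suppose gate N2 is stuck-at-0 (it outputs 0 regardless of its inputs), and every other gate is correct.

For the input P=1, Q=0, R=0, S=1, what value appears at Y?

Propagate with N2 forced: N0=1, N1=0, N2=0 [stuck-at-0], N3=0, N4=0, N5=0.
So Y = 0. (Without the fault it would be 1.)

0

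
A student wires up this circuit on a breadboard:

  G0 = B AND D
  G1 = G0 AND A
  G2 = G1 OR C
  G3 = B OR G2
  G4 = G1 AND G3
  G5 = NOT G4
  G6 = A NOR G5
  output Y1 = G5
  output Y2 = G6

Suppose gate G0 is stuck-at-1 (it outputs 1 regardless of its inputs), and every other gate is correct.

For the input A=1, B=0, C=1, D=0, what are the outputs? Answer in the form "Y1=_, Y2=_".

Y1=0, Y2=0

Propagate with G0 forced: G0=1 [stuck-at-1], G1=1, G2=1, G3=1, G4=1, G5=0, G6=0.
So the outputs are Y1=0, Y2=0. (Without the fault they would be Y1=1, Y2=0.)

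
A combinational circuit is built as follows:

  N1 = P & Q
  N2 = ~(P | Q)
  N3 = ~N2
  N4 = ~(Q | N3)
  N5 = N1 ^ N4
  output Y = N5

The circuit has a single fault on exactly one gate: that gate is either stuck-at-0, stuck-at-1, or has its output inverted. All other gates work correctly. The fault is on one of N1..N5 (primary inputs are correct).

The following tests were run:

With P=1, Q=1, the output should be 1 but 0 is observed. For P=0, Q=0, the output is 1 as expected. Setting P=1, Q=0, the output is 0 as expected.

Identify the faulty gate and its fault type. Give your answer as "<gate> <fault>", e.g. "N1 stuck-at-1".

N1 stuck-at-0

Fault-free values for test 1 (P=1, Q=1): N1=1, N2=0, N3=1, N4=0, N5=1, giving Y=1. Observed 0.
Test 1: faults giving observed 0 are {N1 stuck-at-0, N1 inverted output, N4 stuck-at-1, N4 inverted output, N5 stuck-at-0, N5 inverted output}.
Test 2 (P=0, Q=0): fault-free N1=0, N2=1, N3=0, N4=1, N5=1 → 1; observed 1. Eliminates N1 inverted output, N4 inverted output, N5 stuck-at-0, N5 inverted output.
Test 3 (P=1, Q=0): fault-free N1=0, N2=0, N3=1, N4=0, N5=0 → 0; observed 0. Eliminates N4 stuck-at-1.
Only N1 stuck-at-0 is consistent with every test.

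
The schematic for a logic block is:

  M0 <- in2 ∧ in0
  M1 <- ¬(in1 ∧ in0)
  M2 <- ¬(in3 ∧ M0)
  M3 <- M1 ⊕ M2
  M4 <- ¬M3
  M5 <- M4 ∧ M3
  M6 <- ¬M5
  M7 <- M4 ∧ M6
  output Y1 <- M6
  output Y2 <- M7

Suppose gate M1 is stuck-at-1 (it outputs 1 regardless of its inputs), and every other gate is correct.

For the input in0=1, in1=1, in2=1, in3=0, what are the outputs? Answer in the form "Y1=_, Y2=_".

Y1=1, Y2=1

Propagate with M1 forced: M0=1, M1=1 [stuck-at-1], M2=1, M3=0, M4=1, M5=0, M6=1, M7=1.
So the outputs are Y1=1, Y2=1. (Without the fault they would be Y1=1, Y2=0.)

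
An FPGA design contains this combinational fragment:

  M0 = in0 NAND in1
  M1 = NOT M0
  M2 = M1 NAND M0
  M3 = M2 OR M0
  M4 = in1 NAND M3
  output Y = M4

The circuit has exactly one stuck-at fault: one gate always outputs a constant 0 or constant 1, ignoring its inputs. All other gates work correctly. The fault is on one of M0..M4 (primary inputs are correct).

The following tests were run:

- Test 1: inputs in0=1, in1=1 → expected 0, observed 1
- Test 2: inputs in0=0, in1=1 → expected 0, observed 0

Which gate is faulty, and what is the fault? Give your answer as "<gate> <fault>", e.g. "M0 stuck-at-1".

M2 stuck-at-0

Fault-free values for test 1 (in0=1, in1=1): M0=0, M1=1, M2=1, M3=1, M4=0, giving Y=0. Observed 1.
Test 1: faults giving observed 1 are {M2 stuck-at-0, M3 stuck-at-0, M4 stuck-at-1}.
Test 2 (in0=0, in1=1): fault-free M0=1, M1=0, M2=1, M3=1, M4=0 → 0; observed 0. Eliminates M3 stuck-at-0, M4 stuck-at-1.
Only M2 stuck-at-0 is consistent with every test.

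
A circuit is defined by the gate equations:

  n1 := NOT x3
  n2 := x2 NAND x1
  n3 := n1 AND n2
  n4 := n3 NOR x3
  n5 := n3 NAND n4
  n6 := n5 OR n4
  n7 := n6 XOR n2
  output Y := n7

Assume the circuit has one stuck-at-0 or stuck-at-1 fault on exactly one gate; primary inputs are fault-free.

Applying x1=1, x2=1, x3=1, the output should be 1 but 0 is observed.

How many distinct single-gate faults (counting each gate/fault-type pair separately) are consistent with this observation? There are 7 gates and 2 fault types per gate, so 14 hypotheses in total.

Fault-free: n1=0, n2=0, n3=0, n4=0, n5=1, n6=1, n7=1 → 1. Observed 0.
  n1 stuck-at-0: output 1 ✗
  n1 stuck-at-1: output 1 ✗
  n2 stuck-at-0: output 1 ✗
  n2 stuck-at-1: output 0 ✓
  n3 stuck-at-0: output 1 ✗
  n3 stuck-at-1: output 1 ✗
  n4 stuck-at-0: output 1 ✗
  n4 stuck-at-1: output 1 ✗
  n5 stuck-at-0: output 0 ✓
  n5 stuck-at-1: output 1 ✗
  n6 stuck-at-0: output 0 ✓
  n6 stuck-at-1: output 1 ✗
  n7 stuck-at-0: output 0 ✓
  n7 stuck-at-1: output 1 ✗
Consistent faults: {n2 stuck-at-1, n5 stuck-at-0, n6 stuck-at-0, n7 stuck-at-0} — 4 in all.

4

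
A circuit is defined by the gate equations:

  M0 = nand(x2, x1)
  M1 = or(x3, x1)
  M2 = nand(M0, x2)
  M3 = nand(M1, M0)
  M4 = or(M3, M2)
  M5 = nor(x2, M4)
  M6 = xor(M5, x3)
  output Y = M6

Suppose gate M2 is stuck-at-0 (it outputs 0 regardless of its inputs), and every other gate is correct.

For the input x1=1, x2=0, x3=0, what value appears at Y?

1

Propagate with M2 forced: M0=1, M1=1, M2=0 [stuck-at-0], M3=0, M4=0, M5=1, M6=1.
So Y = 1. (Without the fault it would be 0.)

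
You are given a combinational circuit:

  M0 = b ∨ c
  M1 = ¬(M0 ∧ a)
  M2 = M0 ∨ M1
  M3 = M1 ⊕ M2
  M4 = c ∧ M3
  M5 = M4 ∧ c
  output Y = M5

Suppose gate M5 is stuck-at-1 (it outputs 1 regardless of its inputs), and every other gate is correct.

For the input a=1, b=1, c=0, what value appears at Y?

Propagate with M5 forced: M0=1, M1=0, M2=1, M3=1, M4=0, M5=1 [stuck-at-1].
So Y = 1. (Without the fault it would be 0.)

1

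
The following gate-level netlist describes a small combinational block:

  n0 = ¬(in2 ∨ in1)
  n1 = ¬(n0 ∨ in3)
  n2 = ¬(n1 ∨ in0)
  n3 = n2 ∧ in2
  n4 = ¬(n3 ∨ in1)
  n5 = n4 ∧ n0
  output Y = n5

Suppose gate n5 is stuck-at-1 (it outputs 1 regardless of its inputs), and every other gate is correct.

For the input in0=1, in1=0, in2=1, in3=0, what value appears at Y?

1

Propagate with n5 forced: n0=0, n1=1, n2=0, n3=0, n4=1, n5=1 [stuck-at-1].
So Y = 1. (Without the fault it would be 0.)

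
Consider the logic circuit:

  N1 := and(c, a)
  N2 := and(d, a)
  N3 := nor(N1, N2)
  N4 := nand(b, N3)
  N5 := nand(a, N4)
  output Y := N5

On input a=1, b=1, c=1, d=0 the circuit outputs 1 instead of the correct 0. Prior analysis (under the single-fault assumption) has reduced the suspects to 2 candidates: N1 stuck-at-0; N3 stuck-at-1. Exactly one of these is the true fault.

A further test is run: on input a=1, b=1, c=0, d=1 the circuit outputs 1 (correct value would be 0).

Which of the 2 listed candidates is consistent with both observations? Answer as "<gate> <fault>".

N3 stuck-at-1

Evaluate each candidate on input a=1, b=1, c=0, d=1:
  N1 stuck-at-0: N1=0 [stuck-at-0], N2=1, N3=0, N4=1, N5=0 → 0 — eliminated
  N3 stuck-at-1: N1=0, N2=1, N3=1 [stuck-at-1], N4=0, N5=1 → 1 — matches
Only N3 stuck-at-1 reproduces the observed 1.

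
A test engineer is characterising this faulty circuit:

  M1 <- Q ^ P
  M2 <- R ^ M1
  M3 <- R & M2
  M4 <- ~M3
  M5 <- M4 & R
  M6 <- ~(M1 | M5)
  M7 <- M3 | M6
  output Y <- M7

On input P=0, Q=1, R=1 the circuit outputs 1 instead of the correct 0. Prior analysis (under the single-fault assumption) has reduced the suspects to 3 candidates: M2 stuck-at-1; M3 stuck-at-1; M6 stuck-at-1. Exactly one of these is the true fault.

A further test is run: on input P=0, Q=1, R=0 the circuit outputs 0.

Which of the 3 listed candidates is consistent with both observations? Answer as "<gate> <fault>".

Evaluate each candidate on input P=0, Q=1, R=0:
  M2 stuck-at-1: M1=1, M2=1 [stuck-at-1], M3=0, M4=1, M5=0, M6=0, M7=0 → 0 — matches
  M3 stuck-at-1: M1=1, M2=1, M3=1 [stuck-at-1], M4=0, M5=0, M6=0, M7=1 → 1 — eliminated
  M6 stuck-at-1: M1=1, M2=1, M3=0, M4=1, M5=0, M6=1 [stuck-at-1], M7=1 → 1 — eliminated
Only M2 stuck-at-1 reproduces the observed 0.

M2 stuck-at-1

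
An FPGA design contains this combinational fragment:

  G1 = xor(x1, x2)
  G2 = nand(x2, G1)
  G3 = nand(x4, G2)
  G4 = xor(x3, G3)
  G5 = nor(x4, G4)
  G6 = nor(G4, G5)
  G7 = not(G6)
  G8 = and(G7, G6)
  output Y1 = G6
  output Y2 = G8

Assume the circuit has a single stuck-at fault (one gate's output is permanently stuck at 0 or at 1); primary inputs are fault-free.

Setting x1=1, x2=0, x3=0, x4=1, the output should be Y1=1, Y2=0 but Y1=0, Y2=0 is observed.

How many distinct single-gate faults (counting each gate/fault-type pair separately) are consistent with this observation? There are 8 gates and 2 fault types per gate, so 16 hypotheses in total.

Fault-free: G1=1, G2=1, G3=0, G4=0, G5=0, G6=1, G7=0, G8=0 → Y1=1, Y2=0. Observed Y1=0, Y2=0.
  G1: none of the 2 fault types match ✗
  G2: stuck-at-0 ✓; others ✗
  G3: stuck-at-1 ✓; others ✗
  G4: stuck-at-1 ✓; others ✗
  G5: stuck-at-1 ✓; others ✗
  G6: stuck-at-0 ✓; others ✗
  G7: none of the 2 fault types match ✗
  G8: none of the 2 fault types match ✗
Consistent faults: {G2 stuck-at-0, G3 stuck-at-1, G4 stuck-at-1, G5 stuck-at-1, G6 stuck-at-0} — 5 in all.

5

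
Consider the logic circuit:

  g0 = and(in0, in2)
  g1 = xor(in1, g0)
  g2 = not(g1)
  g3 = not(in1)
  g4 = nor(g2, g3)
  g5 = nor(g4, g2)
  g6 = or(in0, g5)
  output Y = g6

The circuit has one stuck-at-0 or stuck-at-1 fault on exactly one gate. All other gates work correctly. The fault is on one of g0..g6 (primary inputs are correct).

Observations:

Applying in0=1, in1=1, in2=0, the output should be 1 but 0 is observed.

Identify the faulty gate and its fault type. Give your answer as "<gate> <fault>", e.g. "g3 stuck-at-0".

Fault-free values for test 1 (in0=1, in1=1, in2=0): g0=0, g1=1, g2=0, g3=0, g4=1, g5=0, g6=1, giving Y=1. Observed 0.
Test 1: faults giving observed 0 are {g6 stuck-at-0}.
Only g6 stuck-at-0 is consistent with every test.

g6 stuck-at-0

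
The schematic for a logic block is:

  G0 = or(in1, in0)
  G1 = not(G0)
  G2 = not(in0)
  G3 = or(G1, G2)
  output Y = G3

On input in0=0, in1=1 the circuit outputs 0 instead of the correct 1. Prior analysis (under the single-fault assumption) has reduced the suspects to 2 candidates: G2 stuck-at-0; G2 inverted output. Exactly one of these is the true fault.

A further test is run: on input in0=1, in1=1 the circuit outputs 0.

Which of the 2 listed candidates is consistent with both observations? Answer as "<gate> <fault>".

G2 stuck-at-0

Evaluate each candidate on input in0=1, in1=1:
  G2 stuck-at-0: G0=1, G1=0, G2=0 [stuck-at-0], G3=0 → 0 — matches
  G2 inverted output: G0=1, G1=0, G2=1 [inverted output], G3=1 → 1 — eliminated
Only G2 stuck-at-0 reproduces the observed 0.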